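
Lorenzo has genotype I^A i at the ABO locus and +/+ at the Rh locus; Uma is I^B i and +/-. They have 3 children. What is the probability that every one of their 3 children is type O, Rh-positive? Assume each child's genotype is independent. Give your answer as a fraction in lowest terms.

ABO cross I^A i × I^B i → 1/4 O, 1/4 A, 1/4 B, 1/4 AB.
Rh cross +/+ × +/- → 1 Rh+; so P(type O, Rh-positive) = 1/4 × 1 = 1/4 per child.
All 3 independent: (1/4)^3 = 1/64.

1/64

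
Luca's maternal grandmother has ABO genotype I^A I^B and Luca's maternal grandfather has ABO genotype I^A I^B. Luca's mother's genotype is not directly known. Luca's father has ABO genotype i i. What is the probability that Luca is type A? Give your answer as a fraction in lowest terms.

1/2

Luca's mother's ABO genotype from I^A I^B × I^A I^B: 1/4 I^A I^A, 1/2 I^A I^B, 1/4 I^B I^B.
Crossing each possibility with the father i i and summing P(type A): 1/4·1 + 1/2·1/2 + 1/4·0 = 1/2.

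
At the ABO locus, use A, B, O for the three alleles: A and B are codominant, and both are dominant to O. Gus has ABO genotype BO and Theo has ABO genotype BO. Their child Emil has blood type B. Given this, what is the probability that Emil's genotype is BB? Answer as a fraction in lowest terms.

1/3

Cross BO × BO → 1/4 BB, 1/2 BO, 1/4 OO.
Type-B genotypes among offspring: BB (1/4), BO (1/2); total 3/4.
P(BB | type B) = (1/4) / (3/4) = 1/3.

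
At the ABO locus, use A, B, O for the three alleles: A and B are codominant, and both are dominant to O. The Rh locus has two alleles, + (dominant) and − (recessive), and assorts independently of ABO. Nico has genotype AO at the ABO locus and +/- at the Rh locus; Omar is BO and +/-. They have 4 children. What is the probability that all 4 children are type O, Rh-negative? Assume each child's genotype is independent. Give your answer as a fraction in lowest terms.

1/65536

ABO cross AO × BO → 1/4 O, 1/4 A, 1/4 B, 1/4 AB.
Rh cross +/- × +/- → 3/4 Rh+, 1/4 Rh-; so P(type O, Rh-negative) = 1/4 × 1/4 = 1/16 per child.
All 4 independent: (1/16)^4 = 1/65536.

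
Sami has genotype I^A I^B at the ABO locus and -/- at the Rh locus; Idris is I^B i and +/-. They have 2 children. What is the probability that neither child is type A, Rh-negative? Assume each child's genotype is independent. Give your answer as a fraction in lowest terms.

49/64

ABO cross I^A I^B × I^B i → 1/4 A, 1/2 B, 1/4 AB.
Rh cross -/- × +/- → 1/2 Rh+, 1/2 Rh-; so P(type A, Rh-negative) = 1/4 × 1/2 = 1/8 per child.
P(not type A, Rh-negative) = 7/8 for one child; (7/8)^2 = 49/64.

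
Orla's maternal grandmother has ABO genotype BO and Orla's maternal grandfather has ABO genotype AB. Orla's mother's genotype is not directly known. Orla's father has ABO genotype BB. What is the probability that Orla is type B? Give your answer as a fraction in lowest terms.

3/4

Orla's mother's ABO genotype from BO × AB: 1/4 AB, 1/4 AO, 1/4 BB, 1/4 BO.
Crossing each possibility with the father BB and summing P(type B): 1/4·1/2 + 1/4·1/2 + 1/4·1 + 1/4·1 = 3/4.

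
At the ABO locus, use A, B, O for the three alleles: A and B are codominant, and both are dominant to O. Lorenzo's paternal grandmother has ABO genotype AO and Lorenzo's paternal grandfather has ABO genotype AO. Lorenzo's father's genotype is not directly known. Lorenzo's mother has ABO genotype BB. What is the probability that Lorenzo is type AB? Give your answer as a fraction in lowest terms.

1/2

Lorenzo's father's ABO genotype from AO × AO: 1/4 AA, 1/2 AO, 1/4 OO.
Crossing each possibility with the mother BB and summing P(type AB): 1/4·1 + 1/2·1/2 + 1/4·0 = 1/2.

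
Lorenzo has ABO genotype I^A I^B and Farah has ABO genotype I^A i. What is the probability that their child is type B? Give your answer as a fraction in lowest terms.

1/4

ABO cross I^A I^B × I^A i → offspring phenotypes: 1/2 A, 1/4 B, 1/4 AB.
So P(type B) = 1/4.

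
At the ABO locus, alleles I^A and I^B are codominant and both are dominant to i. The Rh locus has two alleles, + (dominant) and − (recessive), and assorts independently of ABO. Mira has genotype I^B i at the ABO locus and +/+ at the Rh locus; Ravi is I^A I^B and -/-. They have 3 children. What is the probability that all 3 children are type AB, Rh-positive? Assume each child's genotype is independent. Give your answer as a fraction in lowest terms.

1/64

ABO cross I^B i × I^A I^B → 1/4 A, 1/2 B, 1/4 AB.
Rh cross +/+ × -/- → 1 Rh+; so P(type AB, Rh-positive) = 1/4 × 1 = 1/4 per child.
All 3 independent: (1/4)^3 = 1/64.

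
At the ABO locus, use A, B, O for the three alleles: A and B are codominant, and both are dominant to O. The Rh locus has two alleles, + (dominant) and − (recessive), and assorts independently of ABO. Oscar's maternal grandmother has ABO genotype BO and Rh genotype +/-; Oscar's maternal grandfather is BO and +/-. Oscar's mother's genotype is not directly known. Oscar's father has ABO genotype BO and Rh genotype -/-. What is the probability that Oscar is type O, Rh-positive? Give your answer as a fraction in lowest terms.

Oscar's mother's ABO genotype from BO × BO: 1/4 BB, 1/2 BO, 1/4 OO.
Crossing each possibility with the father BO and summing P(type O): 1/4·0 + 1/2·1/4 + 1/4·1/2 = 1/4.
Similarly for Rh via the mother's Rh distribution: P(Rh+) = 1/2.
Independent loci: 1/4 × 1/2 = 1/8.

1/8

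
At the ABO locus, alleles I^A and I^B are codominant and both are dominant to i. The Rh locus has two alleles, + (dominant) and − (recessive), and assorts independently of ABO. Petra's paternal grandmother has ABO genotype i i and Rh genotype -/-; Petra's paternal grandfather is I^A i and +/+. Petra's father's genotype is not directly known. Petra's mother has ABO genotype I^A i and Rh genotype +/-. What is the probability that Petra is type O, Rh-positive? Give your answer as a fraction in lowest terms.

9/32

Petra's father's ABO genotype from i i × I^A i: 1/2 I^A i, 1/2 i i.
Crossing each possibility with the mother I^A i and summing P(type O): 1/2·1/4 + 1/2·1/2 = 3/8.
Similarly for Rh via the father's Rh distribution: P(Rh+) = 3/4.
Independent loci: 3/8 × 3/4 = 9/32.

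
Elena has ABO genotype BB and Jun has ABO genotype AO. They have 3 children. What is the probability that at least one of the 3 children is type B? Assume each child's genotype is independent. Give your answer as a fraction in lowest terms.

7/8

ABO cross BB × AO → 1/2 B, 1/2 AB.
So P(type B) = 1/2 per child.
P(none) = (1/2)^3 = 1/8; P(at least one) = 1 − 1/8 = 7/8.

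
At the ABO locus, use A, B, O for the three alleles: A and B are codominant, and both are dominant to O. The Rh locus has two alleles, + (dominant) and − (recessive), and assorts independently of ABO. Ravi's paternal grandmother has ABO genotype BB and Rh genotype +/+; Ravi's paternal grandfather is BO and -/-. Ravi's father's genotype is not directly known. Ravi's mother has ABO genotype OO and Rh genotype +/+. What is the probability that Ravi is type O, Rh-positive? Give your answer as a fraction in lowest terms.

1/4

Ravi's father's ABO genotype from BB × BO: 1/2 BB, 1/2 BO.
Crossing each possibility with the mother OO and summing P(type O): 1/2·0 + 1/2·1/2 = 1/4.
Similarly for Rh via the father's Rh distribution: P(Rh+) = 1.
Independent loci: 1/4 × 1 = 1/4.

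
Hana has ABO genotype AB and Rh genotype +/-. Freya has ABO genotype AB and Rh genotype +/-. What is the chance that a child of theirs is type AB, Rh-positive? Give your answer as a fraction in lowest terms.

3/8

ABO cross AB × AB → offspring phenotypes: 1/4 A, 1/4 B, 1/2 AB.
Rh cross +/- × +/- → 3/4 Rh+, 1/4 Rh-.
Independent loci: P(type AB, Rh-positive) = 1/2 × 3/4 = 3/8.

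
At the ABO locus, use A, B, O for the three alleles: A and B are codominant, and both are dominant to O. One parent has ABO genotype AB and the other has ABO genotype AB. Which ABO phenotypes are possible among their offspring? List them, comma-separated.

A, B, AB

Gametes from AB × AB give offspring ABO genotypes AA, AB, BB, i.e. phenotypes A, B, AB.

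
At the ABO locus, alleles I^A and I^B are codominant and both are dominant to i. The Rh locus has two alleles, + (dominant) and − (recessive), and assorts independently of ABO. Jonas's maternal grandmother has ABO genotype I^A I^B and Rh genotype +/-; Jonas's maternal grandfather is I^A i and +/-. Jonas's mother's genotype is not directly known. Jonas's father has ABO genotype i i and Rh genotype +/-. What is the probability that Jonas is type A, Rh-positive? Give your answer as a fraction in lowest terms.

3/8

Jonas's mother's ABO genotype from I^A I^B × I^A i: 1/4 I^A I^A, 1/4 I^A I^B, 1/4 I^A i, 1/4 I^B i.
Crossing each possibility with the father i i and summing P(type A): 1/4·1 + 1/4·1/2 + 1/4·1/2 + 1/4·0 = 1/2.
Similarly for Rh via the mother's Rh distribution: P(Rh+) = 3/4.
Independent loci: 1/2 × 3/4 = 3/8.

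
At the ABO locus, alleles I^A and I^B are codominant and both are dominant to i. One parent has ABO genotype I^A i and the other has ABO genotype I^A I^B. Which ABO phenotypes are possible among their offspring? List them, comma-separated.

A, B, AB

Gametes from I^A i × I^A I^B give offspring ABO genotypes I^A I^A, I^A I^B, I^A i, I^B i, i.e. phenotypes A, B, AB.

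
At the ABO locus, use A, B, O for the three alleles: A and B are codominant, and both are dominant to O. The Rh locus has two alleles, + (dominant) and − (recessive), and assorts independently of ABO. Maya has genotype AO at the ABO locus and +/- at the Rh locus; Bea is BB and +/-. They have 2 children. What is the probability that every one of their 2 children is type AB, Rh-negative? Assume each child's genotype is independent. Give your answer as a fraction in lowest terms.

1/64

ABO cross AO × BB → 1/2 B, 1/2 AB.
Rh cross +/- × +/- → 3/4 Rh+, 1/4 Rh-; so P(type AB, Rh-negative) = 1/2 × 1/4 = 1/8 per child.
All 2 independent: (1/8)^2 = 1/64.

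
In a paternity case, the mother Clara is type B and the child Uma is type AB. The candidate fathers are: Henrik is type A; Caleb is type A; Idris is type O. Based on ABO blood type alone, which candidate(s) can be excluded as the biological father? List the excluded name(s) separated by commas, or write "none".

A candidate is excluded only if no genotype consistent with his phenotype could produce a type AB child with a type B mother.
Idris (type O): no genotype consistent with that phenotype can produce a type-AB child with a type-B mother.

Idris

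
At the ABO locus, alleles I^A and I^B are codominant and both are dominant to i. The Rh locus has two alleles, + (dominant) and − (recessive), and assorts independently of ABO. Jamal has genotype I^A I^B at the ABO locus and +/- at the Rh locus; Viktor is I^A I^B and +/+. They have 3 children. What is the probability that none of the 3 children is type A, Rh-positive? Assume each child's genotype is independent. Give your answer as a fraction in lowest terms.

27/64

ABO cross I^A I^B × I^A I^B → 1/4 A, 1/4 B, 1/2 AB.
Rh cross +/- × +/+ → 1 Rh+; so P(type A, Rh-positive) = 1/4 × 1 = 1/4 per child.
P(not type A, Rh-positive) = 3/4 for one child; (3/4)^3 = 27/64.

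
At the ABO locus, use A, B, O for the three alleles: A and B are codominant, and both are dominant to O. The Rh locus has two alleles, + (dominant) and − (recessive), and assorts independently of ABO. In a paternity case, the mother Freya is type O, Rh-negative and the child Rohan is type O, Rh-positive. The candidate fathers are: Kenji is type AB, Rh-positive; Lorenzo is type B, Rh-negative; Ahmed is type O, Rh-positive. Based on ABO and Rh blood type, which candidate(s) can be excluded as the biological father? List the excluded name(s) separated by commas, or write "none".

A candidate is excluded only if no genotype consistent with his phenotype could produce a type O, Rh-positive child with a type O, Rh-negative mother.
Kenji (type AB, Rh+): no genotype consistent with that phenotype can produce a type-O Rh+ child with a type-O mother.
Lorenzo (type B, Rh-): no genotype consistent with that phenotype can produce a type-O Rh+ child with a type-O mother.

Kenji, Lorenzo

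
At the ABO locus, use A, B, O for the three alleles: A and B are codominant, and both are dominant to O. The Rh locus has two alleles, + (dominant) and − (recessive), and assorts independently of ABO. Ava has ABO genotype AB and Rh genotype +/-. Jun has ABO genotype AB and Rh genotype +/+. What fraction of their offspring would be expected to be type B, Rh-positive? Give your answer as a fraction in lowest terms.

ABO cross AB × AB → offspring phenotypes: 1/4 A, 1/4 B, 1/2 AB.
Rh cross +/- × +/+ → 1 Rh+.
Independent loci: P(type B, Rh-positive) = 1/4 × 1 = 1/4.

1/4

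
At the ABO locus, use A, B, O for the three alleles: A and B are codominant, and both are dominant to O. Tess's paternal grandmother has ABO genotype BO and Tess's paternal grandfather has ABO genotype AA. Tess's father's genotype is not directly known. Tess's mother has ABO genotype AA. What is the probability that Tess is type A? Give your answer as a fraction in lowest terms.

3/4

Tess's father's ABO genotype from BO × AA: 1/2 AB, 1/2 AO.
Crossing each possibility with the mother AA and summing P(type A): 1/2·1/2 + 1/2·1 = 3/4.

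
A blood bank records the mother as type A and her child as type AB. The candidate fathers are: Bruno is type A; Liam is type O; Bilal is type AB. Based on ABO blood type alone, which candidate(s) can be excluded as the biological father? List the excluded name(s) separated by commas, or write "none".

Bruno, Liam

A candidate is excluded only if no genotype consistent with his phenotype could produce a type AB child with a type A mother.
Bruno (type A): no genotype consistent with that phenotype can produce a type-AB child with a type-A mother.
Liam (type O): no genotype consistent with that phenotype can produce a type-AB child with a type-A mother.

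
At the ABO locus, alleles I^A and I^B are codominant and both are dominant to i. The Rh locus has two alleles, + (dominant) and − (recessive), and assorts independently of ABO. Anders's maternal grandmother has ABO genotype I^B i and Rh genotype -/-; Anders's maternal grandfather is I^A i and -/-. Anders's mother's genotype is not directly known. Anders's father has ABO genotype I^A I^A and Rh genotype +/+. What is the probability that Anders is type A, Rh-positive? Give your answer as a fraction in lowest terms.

Anders's mother's ABO genotype from I^B i × I^A i: 1/4 I^A I^B, 1/4 I^A i, 1/4 I^B i, 1/4 i i.
Crossing each possibility with the father I^A I^A and summing P(type A): 1/4·1/2 + 1/4·1 + 1/4·1/2 + 1/4·1 = 3/4.
Similarly for Rh via the mother's Rh distribution: P(Rh+) = 1.
Independent loci: 3/4 × 1 = 3/4.

3/4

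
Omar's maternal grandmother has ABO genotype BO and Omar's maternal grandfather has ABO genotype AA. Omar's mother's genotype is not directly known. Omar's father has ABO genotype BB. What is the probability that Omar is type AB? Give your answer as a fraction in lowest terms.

Omar's mother's ABO genotype from BO × AA: 1/2 AB, 1/2 AO.
Crossing each possibility with the father BB and summing P(type AB): 1/2·1/2 + 1/2·1/2 = 1/2.

1/2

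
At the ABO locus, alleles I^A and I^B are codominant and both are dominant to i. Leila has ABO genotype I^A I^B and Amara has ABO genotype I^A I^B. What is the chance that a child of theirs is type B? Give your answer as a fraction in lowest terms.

ABO cross I^A I^B × I^A I^B → offspring phenotypes: 1/4 A, 1/4 B, 1/2 AB.
So P(type B) = 1/4.

1/4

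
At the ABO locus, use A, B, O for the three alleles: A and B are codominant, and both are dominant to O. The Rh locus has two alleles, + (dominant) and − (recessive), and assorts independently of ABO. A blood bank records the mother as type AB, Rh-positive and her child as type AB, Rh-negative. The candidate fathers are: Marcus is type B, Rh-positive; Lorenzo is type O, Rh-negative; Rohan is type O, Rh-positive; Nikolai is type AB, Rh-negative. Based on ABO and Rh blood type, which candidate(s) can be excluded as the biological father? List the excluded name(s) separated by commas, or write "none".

A candidate is excluded only if no genotype consistent with his phenotype could produce a type AB, Rh-negative child with a type AB, Rh-positive mother.
Lorenzo (type O, Rh-): no genotype consistent with that phenotype can produce a type-AB Rh- child with a type-AB mother.
Rohan (type O, Rh+): no genotype consistent with that phenotype can produce a type-AB Rh- child with a type-AB mother.

Lorenzo, Rohan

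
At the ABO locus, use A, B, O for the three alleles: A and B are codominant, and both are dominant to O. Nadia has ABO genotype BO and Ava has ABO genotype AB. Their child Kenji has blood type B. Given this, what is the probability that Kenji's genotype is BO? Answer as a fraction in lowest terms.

Cross BO × AB → 1/4 AB, 1/4 AO, 1/4 BB, 1/4 BO.
Type-B genotypes among offspring: BB (1/4), BO (1/4); total 1/2.
P(BO | type B) = (1/4) / (1/2) = 1/2.

1/2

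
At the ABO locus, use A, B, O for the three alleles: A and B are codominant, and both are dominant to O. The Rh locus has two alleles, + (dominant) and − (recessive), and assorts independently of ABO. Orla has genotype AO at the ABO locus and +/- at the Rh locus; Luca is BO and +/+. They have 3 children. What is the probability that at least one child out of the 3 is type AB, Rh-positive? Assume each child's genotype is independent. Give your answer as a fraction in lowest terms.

37/64

ABO cross AO × BO → 1/4 O, 1/4 A, 1/4 B, 1/4 AB.
Rh cross +/- × +/+ → 1 Rh+; so P(type AB, Rh-positive) = 1/4 × 1 = 1/4 per child.
P(none) = (3/4)^3 = 27/64; P(at least one) = 1 − 27/64 = 37/64.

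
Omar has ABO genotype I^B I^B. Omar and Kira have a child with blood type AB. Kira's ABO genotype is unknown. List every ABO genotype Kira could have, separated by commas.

I^A I^A, I^A I^B, I^A i

For each candidate genotype of Kira, check whether crossing it with I^B I^B can produce every observed child phenotype.
  I^A I^A → possible child types {AB} ✓
  I^A I^B → possible child types {B, AB} ✓
  I^A i → possible child types {B, AB} ✓
  I^B I^B → possible child types {B} ✗
  I^B i → possible child types {B} ✗
  i i → possible child types {B} ✗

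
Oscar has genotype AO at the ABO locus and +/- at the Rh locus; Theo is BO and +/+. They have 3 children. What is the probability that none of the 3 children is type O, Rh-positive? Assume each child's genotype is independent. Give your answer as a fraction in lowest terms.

27/64

ABO cross AO × BO → 1/4 O, 1/4 A, 1/4 B, 1/4 AB.
Rh cross +/- × +/+ → 1 Rh+; so P(type O, Rh-positive) = 1/4 × 1 = 1/4 per child.
P(not type O, Rh-positive) = 3/4 for one child; (3/4)^3 = 27/64.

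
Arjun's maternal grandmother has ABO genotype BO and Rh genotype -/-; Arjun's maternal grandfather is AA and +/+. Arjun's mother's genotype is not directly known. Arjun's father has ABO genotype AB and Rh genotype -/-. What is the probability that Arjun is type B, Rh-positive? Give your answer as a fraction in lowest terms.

Arjun's mother's ABO genotype from BO × AA: 1/2 AB, 1/2 AO.
Crossing each possibility with the father AB and summing P(type B): 1/2·1/4 + 1/2·1/4 = 1/4.
Similarly for Rh via the mother's Rh distribution: P(Rh+) = 1/2.
Independent loci: 1/4 × 1/2 = 1/8.

1/8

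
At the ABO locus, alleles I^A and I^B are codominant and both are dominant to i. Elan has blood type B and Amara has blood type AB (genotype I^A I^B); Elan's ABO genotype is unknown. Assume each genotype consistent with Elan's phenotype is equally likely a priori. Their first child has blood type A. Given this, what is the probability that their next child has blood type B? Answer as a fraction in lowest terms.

1/2

Possible genotypes: Elan ∈ {I^B I^B, I^B i}; Amara ∈ {I^A I^B}.
Weight each parental genotype pair by prior × P(type-A child):
  I^B i × I^A I^B: posterior weight 1; P(next child type B) = 1/2.
Weighted sum = 1/2.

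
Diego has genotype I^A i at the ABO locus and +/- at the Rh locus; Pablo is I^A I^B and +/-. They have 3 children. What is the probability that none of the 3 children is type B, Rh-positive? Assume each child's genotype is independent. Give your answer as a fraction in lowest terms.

ABO cross I^A i × I^A I^B → 1/2 A, 1/4 B, 1/4 AB.
Rh cross +/- × +/- → 3/4 Rh+, 1/4 Rh-; so P(type B, Rh-positive) = 1/4 × 3/4 = 3/16 per child.
P(not type B, Rh-positive) = 13/16 for one child; (13/16)^3 = 2197/4096.

2197/4096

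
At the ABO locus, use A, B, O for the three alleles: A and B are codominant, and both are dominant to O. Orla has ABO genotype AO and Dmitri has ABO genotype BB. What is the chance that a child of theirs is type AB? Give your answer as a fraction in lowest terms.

ABO cross AO × BB → offspring phenotypes: 1/2 B, 1/2 AB.
So P(type AB) = 1/2.

1/2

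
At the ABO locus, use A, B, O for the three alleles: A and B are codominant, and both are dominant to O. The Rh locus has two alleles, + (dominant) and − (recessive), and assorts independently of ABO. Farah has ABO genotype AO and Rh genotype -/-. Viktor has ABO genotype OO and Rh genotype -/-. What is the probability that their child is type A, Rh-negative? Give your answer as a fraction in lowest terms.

1/2

ABO cross AO × OO → offspring phenotypes: 1/2 O, 1/2 A.
Rh cross -/- × -/- → 1 Rh-.
Independent loci: P(type A, Rh-negative) = 1/2 × 1 = 1/2.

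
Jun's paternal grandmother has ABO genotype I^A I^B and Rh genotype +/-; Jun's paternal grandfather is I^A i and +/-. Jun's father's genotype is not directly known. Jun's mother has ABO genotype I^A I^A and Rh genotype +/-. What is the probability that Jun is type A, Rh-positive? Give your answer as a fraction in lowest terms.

9/16

Jun's father's ABO genotype from I^A I^B × I^A i: 1/4 I^A I^A, 1/4 I^A I^B, 1/4 I^A i, 1/4 I^B i.
Crossing each possibility with the mother I^A I^A and summing P(type A): 1/4·1 + 1/4·1/2 + 1/4·1 + 1/4·1/2 = 3/4.
Similarly for Rh via the father's Rh distribution: P(Rh+) = 3/4.
Independent loci: 3/4 × 3/4 = 9/16.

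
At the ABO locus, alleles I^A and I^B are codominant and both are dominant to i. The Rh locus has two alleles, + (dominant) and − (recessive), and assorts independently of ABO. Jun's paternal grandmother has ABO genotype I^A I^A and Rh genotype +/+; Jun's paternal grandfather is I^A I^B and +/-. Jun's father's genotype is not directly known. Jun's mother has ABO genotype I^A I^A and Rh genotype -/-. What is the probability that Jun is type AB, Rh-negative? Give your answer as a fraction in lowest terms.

Jun's father's ABO genotype from I^A I^A × I^A I^B: 1/2 I^A I^A, 1/2 I^A I^B.
Crossing each possibility with the mother I^A I^A and summing P(type AB): 1/2·0 + 1/2·1/2 = 1/4.
Similarly for Rh via the father's Rh distribution: P(Rh-) = 1/4.
Independent loci: 1/4 × 1/4 = 1/16.

1/16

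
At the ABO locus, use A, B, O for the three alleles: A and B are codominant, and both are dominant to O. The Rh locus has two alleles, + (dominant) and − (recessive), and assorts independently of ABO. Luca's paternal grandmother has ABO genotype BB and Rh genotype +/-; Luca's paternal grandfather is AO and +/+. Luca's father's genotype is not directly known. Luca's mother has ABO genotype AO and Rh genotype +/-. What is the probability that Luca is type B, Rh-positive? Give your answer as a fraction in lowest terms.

7/32

Luca's father's ABO genotype from BB × AO: 1/2 AB, 1/2 BO.
Crossing each possibility with the mother AO and summing P(type B): 1/2·1/4 + 1/2·1/4 = 1/4.
Similarly for Rh via the father's Rh distribution: P(Rh+) = 7/8.
Independent loci: 1/4 × 7/8 = 7/32.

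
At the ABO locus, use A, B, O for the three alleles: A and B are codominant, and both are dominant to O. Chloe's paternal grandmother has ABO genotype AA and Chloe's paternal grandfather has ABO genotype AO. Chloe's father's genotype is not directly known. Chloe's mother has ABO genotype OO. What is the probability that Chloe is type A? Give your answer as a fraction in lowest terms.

Chloe's father's ABO genotype from AA × AO: 1/2 AA, 1/2 AO.
Crossing each possibility with the mother OO and summing P(type A): 1/2·1 + 1/2·1/2 = 3/4.

3/4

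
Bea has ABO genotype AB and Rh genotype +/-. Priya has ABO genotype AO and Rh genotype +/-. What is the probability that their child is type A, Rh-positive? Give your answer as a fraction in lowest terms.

ABO cross AB × AO → offspring phenotypes: 1/2 A, 1/4 B, 1/4 AB.
Rh cross +/- × +/- → 3/4 Rh+, 1/4 Rh-.
Independent loci: P(type A, Rh-positive) = 1/2 × 3/4 = 3/8.

3/8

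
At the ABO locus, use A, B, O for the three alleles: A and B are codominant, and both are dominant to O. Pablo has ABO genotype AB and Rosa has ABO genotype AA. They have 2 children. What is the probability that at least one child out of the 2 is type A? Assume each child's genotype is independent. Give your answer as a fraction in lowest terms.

ABO cross AB × AA → 1/2 A, 1/2 AB.
So P(type A) = 1/2 per child.
P(none) = (1/2)^2 = 1/4; P(at least one) = 1 − 1/4 = 3/4.

3/4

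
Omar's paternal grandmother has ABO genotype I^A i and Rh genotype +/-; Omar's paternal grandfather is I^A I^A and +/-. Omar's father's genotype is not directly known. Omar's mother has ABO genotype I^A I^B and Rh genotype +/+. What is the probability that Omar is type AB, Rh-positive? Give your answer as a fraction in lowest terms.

Omar's father's ABO genotype from I^A i × I^A I^A: 1/2 I^A I^A, 1/2 I^A i.
Crossing each possibility with the mother I^A I^B and summing P(type AB): 1/2·1/2 + 1/2·1/4 = 3/8.
Similarly for Rh via the father's Rh distribution: P(Rh+) = 1.
Independent loci: 3/8 × 1 = 3/8.

3/8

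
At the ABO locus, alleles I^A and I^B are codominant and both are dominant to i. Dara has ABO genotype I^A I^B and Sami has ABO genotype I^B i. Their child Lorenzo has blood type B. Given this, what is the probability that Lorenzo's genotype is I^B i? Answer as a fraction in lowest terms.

1/2

Cross I^A I^B × I^B i → 1/4 I^A I^B, 1/4 I^A i, 1/4 I^B I^B, 1/4 I^B i.
Type-B genotypes among offspring: I^B I^B (1/4), I^B i (1/4); total 1/2.
P(I^B i | type B) = (1/4) / (1/2) = 1/2.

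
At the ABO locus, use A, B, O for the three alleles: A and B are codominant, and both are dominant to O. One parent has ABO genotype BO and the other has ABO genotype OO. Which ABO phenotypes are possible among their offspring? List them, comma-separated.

O, B

Gametes from BO × OO give offspring ABO genotypes BO, OO, i.e. phenotypes O, B.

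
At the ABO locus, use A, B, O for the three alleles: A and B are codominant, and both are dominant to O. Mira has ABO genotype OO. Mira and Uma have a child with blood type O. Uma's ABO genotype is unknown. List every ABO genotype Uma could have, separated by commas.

AO, BO, OO

For each candidate genotype of Uma, check whether crossing it with OO can produce every observed child phenotype.
  AA → possible child types {A} ✗
  AB → possible child types {A, B} ✗
  AO → possible child types {O, A} ✓
  BB → possible child types {B} ✗
  BO → possible child types {O, B} ✓
  OO → possible child types {O} ✓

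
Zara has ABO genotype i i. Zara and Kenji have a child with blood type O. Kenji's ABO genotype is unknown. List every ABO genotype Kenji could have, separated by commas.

For each candidate genotype of Kenji, check whether crossing it with i i can produce every observed child phenotype.
  I^A I^A → possible child types {A} ✗
  I^A I^B → possible child types {A, B} ✗
  I^A i → possible child types {O, A} ✓
  I^B I^B → possible child types {B} ✗
  I^B i → possible child types {O, B} ✓
  i i → possible child types {O} ✓

I^A i, I^B i, i i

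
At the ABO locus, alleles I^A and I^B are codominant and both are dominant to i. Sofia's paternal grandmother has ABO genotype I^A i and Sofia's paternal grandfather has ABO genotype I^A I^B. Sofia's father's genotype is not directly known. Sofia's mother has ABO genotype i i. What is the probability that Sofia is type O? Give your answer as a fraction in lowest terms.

1/4

Sofia's father's ABO genotype from I^A i × I^A I^B: 1/4 I^A I^A, 1/4 I^A I^B, 1/4 I^A i, 1/4 I^B i.
Crossing each possibility with the mother i i and summing P(type O): 1/4·0 + 1/4·0 + 1/4·1/2 + 1/4·1/2 = 1/4.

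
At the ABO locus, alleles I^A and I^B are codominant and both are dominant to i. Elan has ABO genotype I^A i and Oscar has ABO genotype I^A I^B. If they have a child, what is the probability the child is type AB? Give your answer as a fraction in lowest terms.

ABO cross I^A i × I^A I^B → offspring phenotypes: 1/2 A, 1/4 B, 1/4 AB.
So P(type AB) = 1/4.

1/4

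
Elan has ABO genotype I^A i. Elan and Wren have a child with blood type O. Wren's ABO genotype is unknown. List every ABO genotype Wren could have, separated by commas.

I^A i, I^B i, i i

For each candidate genotype of Wren, check whether crossing it with I^A i can produce every observed child phenotype.
  I^A I^A → possible child types {A} ✗
  I^A I^B → possible child types {A, B, AB} ✗
  I^A i → possible child types {O, A} ✓
  I^B I^B → possible child types {B, AB} ✗
  I^B i → possible child types {O, A, B, AB} ✓
  i i → possible child types {O, A} ✓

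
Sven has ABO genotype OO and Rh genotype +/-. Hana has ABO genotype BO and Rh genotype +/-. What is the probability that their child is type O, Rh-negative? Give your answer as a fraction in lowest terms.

1/8

ABO cross OO × BO → offspring phenotypes: 1/2 O, 1/2 B.
Rh cross +/- × +/- → 3/4 Rh+, 1/4 Rh-.
Independent loci: P(type O, Rh-negative) = 1/2 × 1/4 = 1/8.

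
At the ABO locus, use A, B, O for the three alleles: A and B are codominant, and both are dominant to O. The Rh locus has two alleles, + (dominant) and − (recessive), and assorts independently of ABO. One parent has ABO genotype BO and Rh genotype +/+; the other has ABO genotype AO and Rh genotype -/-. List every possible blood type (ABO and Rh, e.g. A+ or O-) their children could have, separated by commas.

Gametes from BO × AO give offspring ABO genotypes AB, AO, BO, OO, i.e. phenotypes O, A, B, AB.
Rh cross +/+ × -/- → phenotypes Rh+.
Combining independently: O+, A+, B+, AB+.

O+, A+, B+, AB+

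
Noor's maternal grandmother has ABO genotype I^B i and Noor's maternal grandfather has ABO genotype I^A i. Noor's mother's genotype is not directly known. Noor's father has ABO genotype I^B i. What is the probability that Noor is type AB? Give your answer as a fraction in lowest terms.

1/8

Noor's mother's ABO genotype from I^B i × I^A i: 1/4 I^A I^B, 1/4 I^A i, 1/4 I^B i, 1/4 i i.
Crossing each possibility with the father I^B i and summing P(type AB): 1/4·1/4 + 1/4·1/4 + 1/4·0 + 1/4·0 = 1/8.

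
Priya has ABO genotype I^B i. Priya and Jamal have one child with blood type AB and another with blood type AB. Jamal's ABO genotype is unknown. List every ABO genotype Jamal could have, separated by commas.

For each candidate genotype of Jamal, check whether crossing it with I^B i can produce every observed child phenotype.
  I^A I^A → possible child types {A, AB} ✓
  I^A I^B → possible child types {A, B, AB} ✓
  I^A i → possible child types {O, A, B, AB} ✓
  I^B I^B → possible child types {B} ✗
  I^B i → possible child types {O, B} ✗
  i i → possible child types {O, B} ✗

I^A I^A, I^A I^B, I^A i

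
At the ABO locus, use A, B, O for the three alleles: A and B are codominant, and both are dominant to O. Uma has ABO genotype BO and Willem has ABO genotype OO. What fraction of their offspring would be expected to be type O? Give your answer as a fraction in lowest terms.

1/2

ABO cross BO × OO → offspring phenotypes: 1/2 O, 1/2 B.
So P(type O) = 1/2.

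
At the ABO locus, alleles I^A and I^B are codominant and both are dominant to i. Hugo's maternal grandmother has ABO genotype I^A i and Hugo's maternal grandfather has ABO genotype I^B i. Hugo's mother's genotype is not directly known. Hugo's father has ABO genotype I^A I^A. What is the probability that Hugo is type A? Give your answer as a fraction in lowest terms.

Hugo's mother's ABO genotype from I^A i × I^B i: 1/4 I^A I^B, 1/4 I^A i, 1/4 I^B i, 1/4 i i.
Crossing each possibility with the father I^A I^A and summing P(type A): 1/4·1/2 + 1/4·1 + 1/4·1/2 + 1/4·1 = 3/4.

3/4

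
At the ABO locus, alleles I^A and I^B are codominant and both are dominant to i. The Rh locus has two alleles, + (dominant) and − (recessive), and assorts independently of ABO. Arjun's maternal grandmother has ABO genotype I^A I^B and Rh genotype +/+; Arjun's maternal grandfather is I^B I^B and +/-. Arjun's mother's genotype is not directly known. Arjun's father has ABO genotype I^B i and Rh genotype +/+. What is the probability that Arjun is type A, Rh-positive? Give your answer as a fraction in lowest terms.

Arjun's mother's ABO genotype from I^A I^B × I^B I^B: 1/2 I^A I^B, 1/2 I^B I^B.
Crossing each possibility with the father I^B i and summing P(type A): 1/2·1/4 + 1/2·0 = 1/8.
Similarly for Rh via the mother's Rh distribution: P(Rh+) = 1.
Independent loci: 1/8 × 1 = 1/8.

1/8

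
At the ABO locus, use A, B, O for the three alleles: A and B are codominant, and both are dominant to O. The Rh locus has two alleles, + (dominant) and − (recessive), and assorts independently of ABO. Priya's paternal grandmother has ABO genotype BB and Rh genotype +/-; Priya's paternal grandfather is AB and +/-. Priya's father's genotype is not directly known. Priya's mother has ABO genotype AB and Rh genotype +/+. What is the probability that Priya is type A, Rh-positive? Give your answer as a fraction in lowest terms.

1/8

Priya's father's ABO genotype from BB × AB: 1/2 AB, 1/2 BB.
Crossing each possibility with the mother AB and summing P(type A): 1/2·1/4 + 1/2·0 = 1/8.
Similarly for Rh via the father's Rh distribution: P(Rh+) = 1.
Independent loci: 1/8 × 1 = 1/8.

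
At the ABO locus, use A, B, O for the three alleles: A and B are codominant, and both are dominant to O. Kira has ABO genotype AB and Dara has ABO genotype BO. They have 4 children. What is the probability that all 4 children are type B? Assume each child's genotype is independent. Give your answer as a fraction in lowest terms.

ABO cross AB × BO → 1/4 A, 1/2 B, 1/4 AB.
So P(type B) = 1/2 per child.
All 4 independent: (1/2)^4 = 1/16.

1/16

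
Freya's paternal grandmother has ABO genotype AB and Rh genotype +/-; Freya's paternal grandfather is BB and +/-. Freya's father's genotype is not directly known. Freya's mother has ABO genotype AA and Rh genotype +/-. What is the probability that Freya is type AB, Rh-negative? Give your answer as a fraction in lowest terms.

Freya's father's ABO genotype from AB × BB: 1/2 AB, 1/2 BB.
Crossing each possibility with the mother AA and summing P(type AB): 1/2·1/2 + 1/2·1 = 3/4.
Similarly for Rh via the father's Rh distribution: P(Rh-) = 1/4.
Independent loci: 3/4 × 1/4 = 3/16.

3/16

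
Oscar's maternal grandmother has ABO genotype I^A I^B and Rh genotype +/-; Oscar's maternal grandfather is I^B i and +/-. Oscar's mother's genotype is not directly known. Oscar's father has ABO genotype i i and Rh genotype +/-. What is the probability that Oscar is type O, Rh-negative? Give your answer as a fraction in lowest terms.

Oscar's mother's ABO genotype from I^A I^B × I^B i: 1/4 I^A I^B, 1/4 I^A i, 1/4 I^B I^B, 1/4 I^B i.
Crossing each possibility with the father i i and summing P(type O): 1/4·0 + 1/4·1/2 + 1/4·0 + 1/4·1/2 = 1/4.
Similarly for Rh via the mother's Rh distribution: P(Rh-) = 1/4.
Independent loci: 1/4 × 1/4 = 1/16.

1/16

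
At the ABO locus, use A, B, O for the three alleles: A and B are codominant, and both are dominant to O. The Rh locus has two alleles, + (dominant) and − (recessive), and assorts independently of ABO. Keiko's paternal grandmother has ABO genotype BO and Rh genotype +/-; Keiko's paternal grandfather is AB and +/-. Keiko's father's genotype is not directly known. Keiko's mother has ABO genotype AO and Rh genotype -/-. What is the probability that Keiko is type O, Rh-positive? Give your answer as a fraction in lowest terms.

Keiko's father's ABO genotype from BO × AB: 1/4 AB, 1/4 AO, 1/4 BB, 1/4 BO.
Crossing each possibility with the mother AO and summing P(type O): 1/4·0 + 1/4·1/4 + 1/4·0 + 1/4·1/4 = 1/8.
Similarly for Rh via the father's Rh distribution: P(Rh+) = 1/2.
Independent loci: 1/8 × 1/2 = 1/16.

1/16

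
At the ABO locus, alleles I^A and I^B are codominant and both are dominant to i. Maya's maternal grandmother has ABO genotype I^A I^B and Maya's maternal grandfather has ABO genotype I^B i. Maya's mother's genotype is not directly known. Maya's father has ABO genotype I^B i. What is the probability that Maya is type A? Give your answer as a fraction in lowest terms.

Maya's mother's ABO genotype from I^A I^B × I^B i: 1/4 I^A I^B, 1/4 I^A i, 1/4 I^B I^B, 1/4 I^B i.
Crossing each possibility with the father I^B i and summing P(type A): 1/4·1/4 + 1/4·1/4 + 1/4·0 + 1/4·0 = 1/8.

1/8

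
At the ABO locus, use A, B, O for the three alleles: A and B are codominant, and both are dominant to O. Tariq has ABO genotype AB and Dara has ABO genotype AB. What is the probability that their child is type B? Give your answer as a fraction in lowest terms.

ABO cross AB × AB → offspring phenotypes: 1/4 A, 1/4 B, 1/2 AB.
So P(type B) = 1/4.

1/4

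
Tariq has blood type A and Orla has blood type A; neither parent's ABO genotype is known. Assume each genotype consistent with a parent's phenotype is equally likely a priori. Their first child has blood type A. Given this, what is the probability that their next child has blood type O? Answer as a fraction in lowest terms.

Possible genotypes: Tariq ∈ {I^A I^A, I^A i}; Orla ∈ {I^A I^A, I^A i}.
Weight each parental genotype pair by prior × P(type-A child):
  I^A I^A × I^A I^A: posterior weight 4/15; P(next child type O) = 0.
  I^A I^A × I^A i: posterior weight 4/15; P(next child type O) = 0.
  I^A i × I^A I^A: posterior weight 4/15; P(next child type O) = 0.
  I^A i × I^A i: posterior weight 1/5; P(next child type O) = 1/4.
Weighted sum = 1/20.

1/20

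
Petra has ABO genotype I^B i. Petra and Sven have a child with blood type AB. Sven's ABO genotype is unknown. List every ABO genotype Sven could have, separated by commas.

I^A I^A, I^A I^B, I^A i

For each candidate genotype of Sven, check whether crossing it with I^B i can produce every observed child phenotype.
  I^A I^A → possible child types {A, AB} ✓
  I^A I^B → possible child types {A, B, AB} ✓
  I^A i → possible child types {O, A, B, AB} ✓
  I^B I^B → possible child types {B} ✗
  I^B i → possible child types {O, B} ✗
  i i → possible child types {O, B} ✗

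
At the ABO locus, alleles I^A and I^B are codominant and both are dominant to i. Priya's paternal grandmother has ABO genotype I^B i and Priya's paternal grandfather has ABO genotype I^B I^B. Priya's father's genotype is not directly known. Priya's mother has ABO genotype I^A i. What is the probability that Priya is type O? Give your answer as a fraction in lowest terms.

1/8

Priya's father's ABO genotype from I^B i × I^B I^B: 1/2 I^B I^B, 1/2 I^B i.
Crossing each possibility with the mother I^A i and summing P(type O): 1/2·0 + 1/2·1/4 = 1/8.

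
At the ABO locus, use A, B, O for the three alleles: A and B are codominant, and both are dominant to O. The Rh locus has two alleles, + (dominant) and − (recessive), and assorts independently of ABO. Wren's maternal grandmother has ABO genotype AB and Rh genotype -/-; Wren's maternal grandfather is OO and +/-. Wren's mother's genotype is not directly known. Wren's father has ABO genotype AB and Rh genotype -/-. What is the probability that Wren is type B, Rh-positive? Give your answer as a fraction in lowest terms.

Wren's mother's ABO genotype from AB × OO: 1/2 AO, 1/2 BO.
Crossing each possibility with the father AB and summing P(type B): 1/2·1/4 + 1/2·1/2 = 3/8.
Similarly for Rh via the mother's Rh distribution: P(Rh+) = 1/4.
Independent loci: 3/8 × 1/4 = 3/32.

3/32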